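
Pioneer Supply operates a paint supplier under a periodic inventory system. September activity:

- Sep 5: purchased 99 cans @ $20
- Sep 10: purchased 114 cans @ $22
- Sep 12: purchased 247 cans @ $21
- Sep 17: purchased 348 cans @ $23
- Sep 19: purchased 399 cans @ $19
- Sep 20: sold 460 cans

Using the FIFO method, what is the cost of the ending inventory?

Sep 20, 460 sold [FIFO — oldest first]: 99 @ $20 + 114 @ $22 + 247 @ $21 = $9,675
Ending inventory: 348 @ $23 + 399 @ $19 = $15,585
Check: goods available $25,260 = COGS $9,675 + ending $15,585

Ending inventory = $15,585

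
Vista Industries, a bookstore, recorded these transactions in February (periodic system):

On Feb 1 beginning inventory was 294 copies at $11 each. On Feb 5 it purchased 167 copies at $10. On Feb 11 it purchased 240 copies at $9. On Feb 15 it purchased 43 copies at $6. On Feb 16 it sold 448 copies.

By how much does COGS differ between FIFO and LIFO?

$706

FIFO COGS: 294 @ $11 + 154 @ $10 = $4,774
LIFO COGS: 43 @ $6 + 240 @ $9 + 165 @ $10 = $4,068
Difference = |$4,774 − $4,068| = $706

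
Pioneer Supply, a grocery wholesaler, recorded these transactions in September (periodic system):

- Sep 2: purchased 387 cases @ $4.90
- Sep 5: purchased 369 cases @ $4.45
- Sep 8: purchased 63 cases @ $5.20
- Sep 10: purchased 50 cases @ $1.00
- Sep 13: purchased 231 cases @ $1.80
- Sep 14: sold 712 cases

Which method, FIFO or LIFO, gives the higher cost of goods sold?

FIFO

FIFO COGS: 387 @ $4.90 + 325 @ $4.45 = $3,342.55
LIFO COGS: 231 @ $1.80 + 50 @ $1.00 + 63 @ $5.20 + 368 @ $4.45 = $2,431.00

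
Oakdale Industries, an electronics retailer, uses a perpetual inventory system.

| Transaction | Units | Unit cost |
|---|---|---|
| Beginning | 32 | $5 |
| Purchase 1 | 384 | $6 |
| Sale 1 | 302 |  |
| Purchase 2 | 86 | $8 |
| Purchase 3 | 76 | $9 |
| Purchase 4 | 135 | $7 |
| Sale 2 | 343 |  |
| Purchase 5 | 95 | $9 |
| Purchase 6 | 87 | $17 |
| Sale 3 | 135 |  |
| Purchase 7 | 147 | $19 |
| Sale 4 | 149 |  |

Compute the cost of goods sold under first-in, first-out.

Sale 1 (302) [FIFO — oldest first]: 32 @ $5 + 270 @ $6 = $1,780
Sale 2 (343) [FIFO — oldest first]: 114 @ $6 + 86 @ $8 + 76 @ $9 + 67 @ $7 = $2,525
Sale 3 (135) [FIFO — oldest first]: 68 @ $7 + 67 @ $9 = $1,079
Sale 4 (149) [FIFO — oldest first]: 28 @ $9 + 87 @ $17 + 34 @ $19 = $2,377
Total COGS = $1,780 + $2,525 + $1,079 + $2,377 = $7,761
Ending inventory: 113 @ $19 = $2,147

COGS = $7,761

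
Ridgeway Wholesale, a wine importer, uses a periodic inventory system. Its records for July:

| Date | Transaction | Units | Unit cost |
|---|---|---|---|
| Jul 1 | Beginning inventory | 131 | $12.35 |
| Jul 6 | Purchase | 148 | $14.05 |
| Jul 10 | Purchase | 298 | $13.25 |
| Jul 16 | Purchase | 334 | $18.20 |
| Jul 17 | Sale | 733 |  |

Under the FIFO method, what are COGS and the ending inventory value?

Jul 17, 733 sold [FIFO — oldest first]: 131 @ $12.35 + 148 @ $14.05 + 298 @ $13.25 + 156 @ $18.20 = $10,484.95
Ending inventory: 178 @ $18.20 = $3,239.60

COGS = $10,484.95; ending inventory = $3,239.60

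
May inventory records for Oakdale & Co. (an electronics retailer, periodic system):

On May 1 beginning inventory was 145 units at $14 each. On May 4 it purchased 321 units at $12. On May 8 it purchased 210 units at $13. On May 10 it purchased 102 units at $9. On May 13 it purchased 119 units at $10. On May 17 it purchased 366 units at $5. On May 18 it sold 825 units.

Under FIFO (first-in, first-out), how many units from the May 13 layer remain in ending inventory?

72

May 18, 825 sold [FIFO — oldest first]: 145 @ $14 + 321 @ $12 + 210 @ $13 + 102 @ $9 + 47 @ $10 = $10,000
Ending inventory: 72 @ $10 + 366 @ $5 = $2,550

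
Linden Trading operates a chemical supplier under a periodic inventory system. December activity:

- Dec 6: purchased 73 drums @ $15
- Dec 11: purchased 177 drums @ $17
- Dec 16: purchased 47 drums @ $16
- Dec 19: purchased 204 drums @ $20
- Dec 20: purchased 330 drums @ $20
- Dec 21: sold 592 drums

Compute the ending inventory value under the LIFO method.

Ending inventory = $3,917

Dec 21, 592 sold [LIFO — newest first]: 330 @ $20 + 204 @ $20 + 47 @ $16 + 11 @ $17 = $11,619
Ending inventory: 73 @ $15 + 166 @ $17 = $3,917
Check: goods available $15,536 = COGS $11,619 + ending $3,917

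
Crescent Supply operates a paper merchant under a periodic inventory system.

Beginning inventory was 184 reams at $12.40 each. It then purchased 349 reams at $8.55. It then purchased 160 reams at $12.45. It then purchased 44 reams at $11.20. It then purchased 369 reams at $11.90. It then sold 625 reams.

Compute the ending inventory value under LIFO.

Sale 1 (625) [LIFO — newest first]: 369 @ $11.90 + 44 @ $11.20 + 160 @ $12.45 + 52 @ $8.55 = $7,320.50
Ending inventory: 184 @ $12.40 + 297 @ $8.55 = $4,820.95
Check: goods available $12,141.45 = COGS $7,320.50 + ending $4,820.95

Ending inventory = $4,820.95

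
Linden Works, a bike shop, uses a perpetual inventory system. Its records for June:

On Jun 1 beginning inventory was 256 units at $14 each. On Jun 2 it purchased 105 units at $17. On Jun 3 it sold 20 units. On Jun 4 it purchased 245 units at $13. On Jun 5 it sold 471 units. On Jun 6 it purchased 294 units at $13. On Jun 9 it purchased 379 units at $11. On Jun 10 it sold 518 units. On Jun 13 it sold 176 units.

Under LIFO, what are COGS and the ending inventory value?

Jun 3, 20 sold [LIFO — newest first]: 20 @ $17 = $340
Jun 5, 471 sold [LIFO — newest first]: 245 @ $13 + 85 @ $17 + 141 @ $14 = $6,604
Jun 10, 518 sold [LIFO — newest first]: 379 @ $11 + 139 @ $13 = $5,976
Jun 13, 176 sold [LIFO — newest first]: 155 @ $13 + 21 @ $14 = $2,309
Total COGS = $340 + $6,604 + $5,976 + $2,309 = $15,229
Ending inventory: 94 @ $14 = $1,316
Check: goods available $16,545 = COGS $15,229 + ending $1,316

COGS = $15,229; ending inventory = $1,316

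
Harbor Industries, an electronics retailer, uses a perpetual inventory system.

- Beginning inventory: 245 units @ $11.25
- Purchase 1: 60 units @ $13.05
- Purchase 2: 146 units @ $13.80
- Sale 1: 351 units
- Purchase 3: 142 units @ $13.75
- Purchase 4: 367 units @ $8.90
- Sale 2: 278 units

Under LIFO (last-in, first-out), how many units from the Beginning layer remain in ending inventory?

100

Sale 1 (351) [LIFO — newest first]: 146 @ $13.80 + 60 @ $13.05 + 145 @ $11.25 = $4,429.05
Sale 2 (278) [LIFO — newest first]: 278 @ $8.90 = $2,474.20
Total COGS = $4,429.05 + $2,474.20 = $6,903.25
Ending inventory: 100 @ $11.25 + 142 @ $13.75 + 89 @ $8.90 = $3,869.60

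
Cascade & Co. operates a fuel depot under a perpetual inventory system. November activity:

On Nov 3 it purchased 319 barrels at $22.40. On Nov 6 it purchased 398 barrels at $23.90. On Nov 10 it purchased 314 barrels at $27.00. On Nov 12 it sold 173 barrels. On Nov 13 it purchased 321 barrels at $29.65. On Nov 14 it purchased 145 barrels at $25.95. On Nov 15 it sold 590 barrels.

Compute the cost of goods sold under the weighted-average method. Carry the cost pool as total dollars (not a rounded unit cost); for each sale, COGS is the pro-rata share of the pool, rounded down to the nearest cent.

COGS = $19,457.23

After Nov 3: 319 on hand, pool $7,145.60 (≈ $22.4000 each)
After Nov 6: 717 on hand, pool $16,657.80 (≈ $23.2326 each)
After Nov 10: 1031 on hand, pool $25,135.80 (≈ $24.3800 each)
Nov 12, sell 173: 173/1031 × $25,135.80 → $4,217.74
After Nov 13: 1179 on hand, pool $30,435.71 (≈ $25.8149 each)
After Nov 14: 1324 on hand, pool $34,198.46 (≈ $25.8297 each)
Nov 15, sell 590: 590/1324 × $34,198.46 → $15,239.49
Total COGS = $4,217.74 + $15,239.49 = $19,457.23
Ending inventory (cost pool remaining) = $18,958.97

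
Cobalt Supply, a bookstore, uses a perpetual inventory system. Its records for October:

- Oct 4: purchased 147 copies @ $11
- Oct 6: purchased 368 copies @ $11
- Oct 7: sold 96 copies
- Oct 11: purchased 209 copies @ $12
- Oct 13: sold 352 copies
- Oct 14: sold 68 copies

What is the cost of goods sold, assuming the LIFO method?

COGS = $5,885

Oct 7, 96 sold [LIFO — newest first]: 96 @ $11 = $1,056
Oct 13, 352 sold [LIFO — newest first]: 209 @ $12 + 143 @ $11 = $4,081
Oct 14, 68 sold [LIFO — newest first]: 68 @ $11 = $748
Total COGS = $1,056 + $4,081 + $748 = $5,885
Ending inventory: 147 @ $11 + 61 @ $11 = $2,288
Check: goods available $8,173 = COGS $5,885 + ending $2,288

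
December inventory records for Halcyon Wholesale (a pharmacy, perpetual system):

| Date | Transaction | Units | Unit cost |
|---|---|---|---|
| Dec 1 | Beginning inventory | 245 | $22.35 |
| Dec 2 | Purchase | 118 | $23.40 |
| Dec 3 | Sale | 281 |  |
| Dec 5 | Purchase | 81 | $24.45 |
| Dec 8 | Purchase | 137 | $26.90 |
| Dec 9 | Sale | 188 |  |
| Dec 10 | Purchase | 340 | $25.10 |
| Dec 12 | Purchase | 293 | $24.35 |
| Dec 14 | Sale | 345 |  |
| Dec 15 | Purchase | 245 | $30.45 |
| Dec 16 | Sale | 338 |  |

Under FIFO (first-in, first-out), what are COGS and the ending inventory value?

COGS = $28,061.55; ending inventory = $8,969.95

Dec 3, 281 sold [FIFO — oldest first]: 245 @ $22.35 + 36 @ $23.40 = $6,318.15
Dec 9, 188 sold [FIFO — oldest first]: 82 @ $23.40 + 81 @ $24.45 + 25 @ $26.90 = $4,571.75
Dec 14, 345 sold [FIFO — oldest first]: 112 @ $26.90 + 233 @ $25.10 = $8,861.10
Dec 16, 338 sold [FIFO — oldest first]: 107 @ $25.10 + 231 @ $24.35 = $8,310.55
Total COGS = $6,318.15 + $4,571.75 + $8,861.10 + $8,310.55 = $28,061.55
Ending inventory: 62 @ $24.35 + 245 @ $30.45 = $8,969.95
Check: goods available $37,031.50 = COGS $28,061.55 + ending $8,969.95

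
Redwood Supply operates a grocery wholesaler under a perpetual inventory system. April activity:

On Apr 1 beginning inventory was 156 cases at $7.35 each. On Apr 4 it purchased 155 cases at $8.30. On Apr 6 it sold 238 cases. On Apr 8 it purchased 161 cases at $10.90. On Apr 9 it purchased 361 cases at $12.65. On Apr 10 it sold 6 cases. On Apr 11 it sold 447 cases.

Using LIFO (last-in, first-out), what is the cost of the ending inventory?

Ending inventory = $1,288.65

Apr 6, 238 sold [LIFO — newest first]: 155 @ $8.30 + 83 @ $7.35 = $1,896.55
Apr 10, 6 sold [LIFO — newest first]: 6 @ $12.65 = $75.90
Apr 11, 447 sold [LIFO — newest first]: 355 @ $12.65 + 92 @ $10.90 = $5,493.55
Total COGS = $1,896.55 + $75.90 + $5,493.55 = $7,466.00
Ending inventory: 73 @ $7.35 + 69 @ $10.90 = $1,288.65
Check: goods available $8,754.65 = COGS $7,466.00 + ending $1,288.65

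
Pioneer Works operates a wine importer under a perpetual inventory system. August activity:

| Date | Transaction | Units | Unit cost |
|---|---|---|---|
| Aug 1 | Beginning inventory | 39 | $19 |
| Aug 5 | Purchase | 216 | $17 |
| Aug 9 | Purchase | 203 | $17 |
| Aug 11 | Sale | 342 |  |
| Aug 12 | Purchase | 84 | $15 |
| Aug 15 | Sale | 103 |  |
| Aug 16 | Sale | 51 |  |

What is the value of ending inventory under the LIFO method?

Aug 11, 342 sold [LIFO — newest first]: 203 @ $17 + 139 @ $17 = $5,814
Aug 15, 103 sold [LIFO — newest first]: 84 @ $15 + 19 @ $17 = $1,583
Aug 16, 51 sold [LIFO — newest first]: 51 @ $17 = $867
Total COGS = $5,814 + $1,583 + $867 = $8,264
Ending inventory: 39 @ $19 + 7 @ $17 = $860

Ending inventory = $860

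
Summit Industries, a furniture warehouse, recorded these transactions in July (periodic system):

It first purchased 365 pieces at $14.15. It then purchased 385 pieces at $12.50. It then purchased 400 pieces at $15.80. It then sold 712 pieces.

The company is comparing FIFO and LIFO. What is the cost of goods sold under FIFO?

FIFO COGS: 365 @ $14.15 + 347 @ $12.50 = $9,502.25
LIFO COGS: 400 @ $15.80 + 312 @ $12.50 = $10,220.00

COGS = $9,502.25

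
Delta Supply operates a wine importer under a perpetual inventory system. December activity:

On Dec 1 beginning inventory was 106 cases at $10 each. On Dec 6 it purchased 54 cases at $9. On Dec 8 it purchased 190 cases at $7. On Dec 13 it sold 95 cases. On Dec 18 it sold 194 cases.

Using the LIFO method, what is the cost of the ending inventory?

Ending inventory = $610

Dec 13, 95 sold [LIFO — newest first]: 95 @ $7 = $665
Dec 18, 194 sold [LIFO — newest first]: 95 @ $7 + 54 @ $9 + 45 @ $10 = $1,601
Total COGS = $665 + $1,601 = $2,266
Ending inventory: 61 @ $10 = $610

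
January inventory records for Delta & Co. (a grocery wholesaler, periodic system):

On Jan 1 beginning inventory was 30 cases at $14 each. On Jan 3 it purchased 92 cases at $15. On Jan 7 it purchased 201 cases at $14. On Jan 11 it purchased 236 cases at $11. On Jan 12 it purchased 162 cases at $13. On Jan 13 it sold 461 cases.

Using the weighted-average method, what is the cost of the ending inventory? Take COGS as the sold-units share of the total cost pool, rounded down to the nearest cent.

Jan 13, sell 461: 461/721 × $9,316.00 → $5,956.55
Ending inventory (cost pool remaining) = $3,359.45

Ending inventory = $3,359.45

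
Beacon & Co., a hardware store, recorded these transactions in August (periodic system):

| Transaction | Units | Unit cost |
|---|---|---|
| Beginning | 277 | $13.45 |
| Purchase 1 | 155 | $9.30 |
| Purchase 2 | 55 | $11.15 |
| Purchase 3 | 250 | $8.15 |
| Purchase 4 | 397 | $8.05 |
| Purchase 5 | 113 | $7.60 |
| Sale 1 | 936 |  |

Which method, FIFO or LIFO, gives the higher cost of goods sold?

FIFO COGS: 277 @ $13.45 + 155 @ $9.30 + 55 @ $11.15 + 250 @ $8.15 + 199 @ $8.05 = $9,419.85
LIFO COGS: 113 @ $7.60 + 397 @ $8.05 + 250 @ $8.15 + 55 @ $11.15 + 121 @ $9.30 = $7,830.70

FIFO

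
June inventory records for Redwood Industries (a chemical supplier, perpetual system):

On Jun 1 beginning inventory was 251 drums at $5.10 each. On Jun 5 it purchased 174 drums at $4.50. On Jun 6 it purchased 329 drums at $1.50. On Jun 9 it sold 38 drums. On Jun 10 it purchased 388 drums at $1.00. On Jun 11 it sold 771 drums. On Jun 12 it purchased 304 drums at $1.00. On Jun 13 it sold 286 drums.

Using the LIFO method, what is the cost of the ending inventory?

Jun 9, 38 sold [LIFO — newest first]: 38 @ $1.50 = $57.00
Jun 11, 771 sold [LIFO — newest first]: 388 @ $1.00 + 291 @ $1.50 + 92 @ $4.50 = $1,238.50
Jun 13, 286 sold [LIFO — newest first]: 286 @ $1.00 = $286.00
Total COGS = $57.00 + $1,238.50 + $286.00 = $1,581.50
Ending inventory: 251 @ $5.10 + 82 @ $4.50 + 18 @ $1.00 = $1,667.10

Ending inventory = $1,667.10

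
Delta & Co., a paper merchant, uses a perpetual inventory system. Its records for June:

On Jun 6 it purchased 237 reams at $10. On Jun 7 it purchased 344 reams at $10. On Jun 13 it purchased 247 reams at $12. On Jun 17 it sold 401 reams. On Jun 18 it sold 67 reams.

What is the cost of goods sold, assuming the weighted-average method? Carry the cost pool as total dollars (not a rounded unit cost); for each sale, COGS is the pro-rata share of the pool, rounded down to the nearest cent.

After Jun 6: 237 on hand, pool $2,370.00 (≈ $10.0000 each)
After Jun 7: 581 on hand, pool $5,810.00 (≈ $10.0000 each)
After Jun 13: 828 on hand, pool $8,774.00 (≈ $10.5966 each)
Jun 17, sell 401: 401/828 × $8,774.00 → $4,249.24
Jun 18, sell 67: 67/427 × $4,524.76 → $709.97
Total COGS = $4,249.24 + $709.97 = $4,959.21
Ending inventory (cost pool remaining) = $3,814.79
Check: goods available $8,774.00 = COGS $4,959.21 + ending $3,814.79

COGS = $4,959.21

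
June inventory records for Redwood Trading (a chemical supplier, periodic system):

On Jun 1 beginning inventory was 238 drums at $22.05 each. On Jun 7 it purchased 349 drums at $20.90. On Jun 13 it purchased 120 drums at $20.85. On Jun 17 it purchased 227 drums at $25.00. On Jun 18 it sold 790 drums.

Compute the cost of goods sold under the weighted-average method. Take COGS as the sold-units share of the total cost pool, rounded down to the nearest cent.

Jun 18, sell 790: 790/934 × $20,719.00 → $17,524.63
Ending inventory (cost pool remaining) = $3,194.37

COGS = $17,524.63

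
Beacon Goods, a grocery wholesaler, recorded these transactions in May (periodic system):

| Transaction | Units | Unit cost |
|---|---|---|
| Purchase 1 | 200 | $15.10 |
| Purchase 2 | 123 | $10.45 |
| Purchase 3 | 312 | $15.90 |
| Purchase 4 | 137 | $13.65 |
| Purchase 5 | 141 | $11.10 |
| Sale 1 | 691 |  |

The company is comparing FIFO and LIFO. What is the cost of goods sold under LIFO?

FIFO COGS: 200 @ $15.10 + 123 @ $10.45 + 312 @ $15.90 + 56 @ $13.65 = $10,030.55
LIFO COGS: 141 @ $11.10 + 137 @ $13.65 + 312 @ $15.90 + 101 @ $10.45 = $9,451.40

COGS = $9,451.40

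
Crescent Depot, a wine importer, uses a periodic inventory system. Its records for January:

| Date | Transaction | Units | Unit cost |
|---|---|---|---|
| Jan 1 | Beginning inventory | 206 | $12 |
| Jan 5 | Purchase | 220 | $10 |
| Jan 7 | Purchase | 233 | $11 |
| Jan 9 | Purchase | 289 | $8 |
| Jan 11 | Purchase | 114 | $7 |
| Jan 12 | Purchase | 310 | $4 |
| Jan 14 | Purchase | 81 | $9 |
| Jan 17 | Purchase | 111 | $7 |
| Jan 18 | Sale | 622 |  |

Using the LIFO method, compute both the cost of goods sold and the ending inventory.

COGS = $3,592; ending inventory = $9,499

Jan 18, 622 sold [LIFO — newest first]: 111 @ $7 + 81 @ $9 + 310 @ $4 + 114 @ $7 + 6 @ $8 = $3,592
Ending inventory: 206 @ $12 + 220 @ $10 + 233 @ $11 + 283 @ $8 = $9,499
Check: goods available $13,091 = COGS $3,592 + ending $9,499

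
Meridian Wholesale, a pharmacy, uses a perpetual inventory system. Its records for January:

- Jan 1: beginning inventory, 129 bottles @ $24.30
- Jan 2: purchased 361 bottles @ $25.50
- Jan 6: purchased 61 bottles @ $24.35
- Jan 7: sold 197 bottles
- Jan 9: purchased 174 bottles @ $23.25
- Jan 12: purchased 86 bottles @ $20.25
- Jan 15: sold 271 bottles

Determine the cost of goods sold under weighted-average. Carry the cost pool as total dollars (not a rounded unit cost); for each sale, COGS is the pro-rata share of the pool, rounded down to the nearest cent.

After Jan 1: 129 on hand, pool $3,134.70 (≈ $24.3000 each)
After Jan 2: 490 on hand, pool $12,340.20 (≈ $25.1841 each)
After Jan 6: 551 on hand, pool $13,825.55 (≈ $25.0917 each)
Jan 7, sell 197: 197/551 × $13,825.55 → $4,943.07
After Jan 9: 528 on hand, pool $12,927.98 (≈ $24.4848 each)
After Jan 12: 614 on hand, pool $14,669.48 (≈ $23.8917 each)
Jan 15, sell 271: 271/614 × $14,669.48 → $6,474.64
Total COGS = $4,943.07 + $6,474.64 = $11,417.71
Ending inventory (cost pool remaining) = $8,194.84
Check: goods available $19,612.55 = COGS $11,417.71 + ending $8,194.84

COGS = $11,417.71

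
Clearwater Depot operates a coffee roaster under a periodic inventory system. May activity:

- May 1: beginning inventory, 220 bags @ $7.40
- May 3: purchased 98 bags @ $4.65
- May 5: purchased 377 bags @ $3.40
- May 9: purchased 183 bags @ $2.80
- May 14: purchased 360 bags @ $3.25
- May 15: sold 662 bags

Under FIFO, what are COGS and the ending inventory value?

May 15, 662 sold [FIFO — oldest first]: 220 @ $7.40 + 98 @ $4.65 + 344 @ $3.40 = $3,253.30
Ending inventory: 33 @ $3.40 + 183 @ $2.80 + 360 @ $3.25 = $1,794.60

COGS = $3,253.30; ending inventory = $1,794.60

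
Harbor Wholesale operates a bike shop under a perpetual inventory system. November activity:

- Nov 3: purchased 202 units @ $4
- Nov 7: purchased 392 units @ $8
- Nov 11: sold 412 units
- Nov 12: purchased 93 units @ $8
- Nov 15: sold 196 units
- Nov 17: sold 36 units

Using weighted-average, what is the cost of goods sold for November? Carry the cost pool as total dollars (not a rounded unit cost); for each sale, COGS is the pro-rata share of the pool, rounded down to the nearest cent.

COGS = $4,382.70

After Nov 3: 202 on hand, pool $808.00 (≈ $4.0000 each)
After Nov 7: 594 on hand, pool $3,944.00 (≈ $6.6397 each)
Nov 11, sell 412: 412/594 × $3,944.00 → $2,735.56
After Nov 12: 275 on hand, pool $1,952.44 (≈ $7.0998 each)
Nov 15, sell 196: 196/275 × $1,952.44 → $1,391.55
Nov 17, sell 36: 36/79 × $560.89 → $255.59
Total COGS = $2,735.56 + $1,391.55 + $255.59 = $4,382.70
Ending inventory (cost pool remaining) = $305.30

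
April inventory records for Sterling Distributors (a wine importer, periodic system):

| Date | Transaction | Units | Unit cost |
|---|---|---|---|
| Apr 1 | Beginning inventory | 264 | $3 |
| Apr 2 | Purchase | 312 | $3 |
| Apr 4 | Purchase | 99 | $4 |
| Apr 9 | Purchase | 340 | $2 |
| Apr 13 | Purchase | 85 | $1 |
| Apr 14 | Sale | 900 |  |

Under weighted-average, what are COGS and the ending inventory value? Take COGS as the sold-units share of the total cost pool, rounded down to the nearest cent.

Apr 14, sell 900: 900/1100 × $2,889.00 → $2,363.72
Ending inventory (cost pool remaining) = $525.28

COGS = $2,363.72; ending inventory = $525.28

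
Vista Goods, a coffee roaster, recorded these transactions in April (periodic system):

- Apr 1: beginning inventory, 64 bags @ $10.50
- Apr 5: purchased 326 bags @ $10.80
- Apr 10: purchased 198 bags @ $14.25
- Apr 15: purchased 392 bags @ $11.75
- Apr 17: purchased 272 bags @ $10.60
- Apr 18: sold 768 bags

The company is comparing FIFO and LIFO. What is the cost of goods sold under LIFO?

FIFO COGS: 64 @ $10.50 + 326 @ $10.80 + 198 @ $14.25 + 180 @ $11.75 = $9,129.30
LIFO COGS: 272 @ $10.60 + 392 @ $11.75 + 104 @ $14.25 = $8,971.20

COGS = $8,971.20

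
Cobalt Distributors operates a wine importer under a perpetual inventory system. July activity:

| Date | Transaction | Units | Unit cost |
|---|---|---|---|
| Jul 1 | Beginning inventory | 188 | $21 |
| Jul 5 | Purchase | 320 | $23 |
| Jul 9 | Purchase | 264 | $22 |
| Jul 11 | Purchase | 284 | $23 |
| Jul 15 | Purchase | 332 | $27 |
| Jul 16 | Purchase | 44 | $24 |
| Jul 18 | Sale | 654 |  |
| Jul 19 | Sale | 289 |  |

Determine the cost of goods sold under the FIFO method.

COGS = $21,049

Jul 18, 654 sold [FIFO — oldest first]: 188 @ $21 + 320 @ $23 + 146 @ $22 = $14,520
Jul 19, 289 sold [FIFO — oldest first]: 118 @ $22 + 171 @ $23 = $6,529
Total COGS = $14,520 + $6,529 = $21,049
Ending inventory: 113 @ $23 + 332 @ $27 + 44 @ $24 = $12,619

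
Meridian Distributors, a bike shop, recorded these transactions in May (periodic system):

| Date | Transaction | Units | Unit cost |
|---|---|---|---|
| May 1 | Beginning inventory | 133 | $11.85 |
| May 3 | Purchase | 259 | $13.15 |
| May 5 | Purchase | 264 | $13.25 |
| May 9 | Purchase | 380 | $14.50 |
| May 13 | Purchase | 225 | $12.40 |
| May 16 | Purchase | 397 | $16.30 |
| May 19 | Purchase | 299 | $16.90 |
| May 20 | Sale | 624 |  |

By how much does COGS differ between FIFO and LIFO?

FIFO COGS: 133 @ $11.85 + 259 @ $13.15 + 232 @ $13.25 = $8,055.90
LIFO COGS: 299 @ $16.90 + 325 @ $16.30 = $10,350.60
Difference = |$8,055.90 − $10,350.60| = $2,294.70

$2,294.70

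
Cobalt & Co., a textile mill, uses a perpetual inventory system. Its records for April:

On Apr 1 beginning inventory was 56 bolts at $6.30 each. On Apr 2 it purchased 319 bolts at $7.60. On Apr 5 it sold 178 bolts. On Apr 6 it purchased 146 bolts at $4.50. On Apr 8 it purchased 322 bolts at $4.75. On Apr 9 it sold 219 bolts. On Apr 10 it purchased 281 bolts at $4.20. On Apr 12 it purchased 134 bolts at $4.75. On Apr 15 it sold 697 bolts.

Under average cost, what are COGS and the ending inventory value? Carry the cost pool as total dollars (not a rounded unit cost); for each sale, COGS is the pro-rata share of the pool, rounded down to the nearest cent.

COGS = $5,968.66; ending inventory = $811.74

After Apr 1: 56 on hand, pool $352.80 (≈ $6.3000 each)
After Apr 2: 375 on hand, pool $2,777.20 (≈ $7.4059 each)
Apr 5, sell 178: 178/375 × $2,777.20 → $1,318.24
After Apr 6: 343 on hand, pool $2,115.96 (≈ $6.1690 each)
After Apr 8: 665 on hand, pool $3,645.46 (≈ $5.4819 each)
Apr 9, sell 219: 219/665 × $3,645.46 → $1,200.53
After Apr 10: 727 on hand, pool $3,625.13 (≈ $4.9864 each)
After Apr 12: 861 on hand, pool $4,261.63 (≈ $4.9496 each)
Apr 15, sell 697: 697/861 × $4,261.63 → $3,449.89
Total COGS = $1,318.24 + $1,200.53 + $3,449.89 = $5,968.66
Ending inventory (cost pool remaining) = $811.74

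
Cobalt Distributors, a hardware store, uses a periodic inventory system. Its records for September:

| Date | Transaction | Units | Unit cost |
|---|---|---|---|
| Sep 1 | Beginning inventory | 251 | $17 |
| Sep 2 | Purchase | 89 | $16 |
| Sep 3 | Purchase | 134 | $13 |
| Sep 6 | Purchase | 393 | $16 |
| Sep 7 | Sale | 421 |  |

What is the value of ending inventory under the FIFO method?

Sep 7, 421 sold [FIFO — oldest first]: 251 @ $17 + 89 @ $16 + 81 @ $13 = $6,744
Ending inventory: 53 @ $13 + 393 @ $16 = $6,977

Ending inventory = $6,977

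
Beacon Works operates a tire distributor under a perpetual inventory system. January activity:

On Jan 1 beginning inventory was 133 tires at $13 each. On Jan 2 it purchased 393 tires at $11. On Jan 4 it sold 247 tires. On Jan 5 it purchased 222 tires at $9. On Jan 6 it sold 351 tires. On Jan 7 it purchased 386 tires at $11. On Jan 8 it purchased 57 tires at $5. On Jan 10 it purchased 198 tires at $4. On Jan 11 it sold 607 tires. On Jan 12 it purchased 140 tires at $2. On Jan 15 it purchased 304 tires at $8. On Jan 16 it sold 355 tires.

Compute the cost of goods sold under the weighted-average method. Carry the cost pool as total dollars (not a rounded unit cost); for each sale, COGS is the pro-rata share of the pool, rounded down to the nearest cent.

COGS = $14,210.10

After Jan 1: 133 on hand, pool $1,729.00 (≈ $13.0000 each)
After Jan 2: 526 on hand, pool $6,052.00 (≈ $11.5057 each)
Jan 4, sell 247: 247/526 × $6,052.00 → $2,841.90
After Jan 5: 501 on hand, pool $5,208.10 (≈ $10.3954 each)
Jan 6, sell 351: 351/501 × $5,208.10 → $3,648.78
After Jan 7: 536 on hand, pool $5,805.32 (≈ $10.8308 each)
After Jan 8: 593 on hand, pool $6,090.32 (≈ $10.2704 each)
After Jan 10: 791 on hand, pool $6,882.32 (≈ $8.7008 each)
Jan 11, sell 607: 607/791 × $6,882.32 → $5,281.37
After Jan 12: 324 on hand, pool $1,880.95 (≈ $5.8054 each)
After Jan 15: 628 on hand, pool $4,312.95 (≈ $6.8678 each)
Jan 16, sell 355: 355/628 × $4,312.95 → $2,438.05
Total COGS = $2,841.90 + $3,648.78 + $5,281.37 + $2,438.05 = $14,210.10
Ending inventory (cost pool remaining) = $1,874.90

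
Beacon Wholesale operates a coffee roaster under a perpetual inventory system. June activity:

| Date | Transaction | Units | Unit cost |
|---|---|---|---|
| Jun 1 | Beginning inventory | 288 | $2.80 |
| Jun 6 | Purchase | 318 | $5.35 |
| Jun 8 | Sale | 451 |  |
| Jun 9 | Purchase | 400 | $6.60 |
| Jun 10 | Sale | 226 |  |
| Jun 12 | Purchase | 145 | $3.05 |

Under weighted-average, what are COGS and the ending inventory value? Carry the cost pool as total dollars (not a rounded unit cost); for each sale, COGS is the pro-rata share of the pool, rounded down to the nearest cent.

After Jun 1: 288 on hand, pool $806.40 (≈ $2.8000 each)
After Jun 6: 606 on hand, pool $2,507.70 (≈ $4.1381 each)
Jun 8, sell 451: 451/606 × $2,507.70 → $1,866.29
After Jun 9: 555 on hand, pool $3,281.41 (≈ $5.9125 each)
Jun 10, sell 226: 226/555 × $3,281.41 → $1,336.21
After Jun 12: 474 on hand, pool $2,387.45 (≈ $5.0368 each)
Total COGS = $1,866.29 + $1,336.21 = $3,202.50
Ending inventory (cost pool remaining) = $2,387.45
Check: goods available $5,589.95 = COGS $3,202.50 + ending $2,387.45

COGS = $3,202.50; ending inventory = $2,387.45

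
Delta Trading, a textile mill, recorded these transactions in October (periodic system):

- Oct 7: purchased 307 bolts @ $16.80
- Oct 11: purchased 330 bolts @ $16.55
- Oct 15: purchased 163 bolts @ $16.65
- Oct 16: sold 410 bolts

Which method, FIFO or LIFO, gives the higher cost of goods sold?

FIFO

FIFO COGS: 307 @ $16.80 + 103 @ $16.55 = $6,862.25
LIFO COGS: 163 @ $16.65 + 247 @ $16.55 = $6,801.80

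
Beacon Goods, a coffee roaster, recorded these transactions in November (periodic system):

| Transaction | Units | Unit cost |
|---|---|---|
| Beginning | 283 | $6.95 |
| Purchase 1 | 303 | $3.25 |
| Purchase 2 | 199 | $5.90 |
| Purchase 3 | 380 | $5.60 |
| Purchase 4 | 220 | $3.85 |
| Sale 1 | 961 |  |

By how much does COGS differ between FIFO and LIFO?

$435.70

FIFO COGS: 283 @ $6.95 + 303 @ $3.25 + 199 @ $5.90 + 176 @ $5.60 = $5,111.30
LIFO COGS: 220 @ $3.85 + 380 @ $5.60 + 199 @ $5.90 + 162 @ $3.25 = $4,675.60
Difference = |$5,111.30 − $4,675.60| = $435.70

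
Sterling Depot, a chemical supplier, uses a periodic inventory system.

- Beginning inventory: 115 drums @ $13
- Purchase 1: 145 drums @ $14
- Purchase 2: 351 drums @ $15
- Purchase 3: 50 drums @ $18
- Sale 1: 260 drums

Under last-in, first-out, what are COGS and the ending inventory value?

Sale 1 (260) [LIFO — newest first]: 50 @ $18 + 210 @ $15 = $4,050
Ending inventory: 115 @ $13 + 145 @ $14 + 141 @ $15 = $5,640
Check: goods available $9,690 = COGS $4,050 + ending $5,640

COGS = $4,050; ending inventory = $5,640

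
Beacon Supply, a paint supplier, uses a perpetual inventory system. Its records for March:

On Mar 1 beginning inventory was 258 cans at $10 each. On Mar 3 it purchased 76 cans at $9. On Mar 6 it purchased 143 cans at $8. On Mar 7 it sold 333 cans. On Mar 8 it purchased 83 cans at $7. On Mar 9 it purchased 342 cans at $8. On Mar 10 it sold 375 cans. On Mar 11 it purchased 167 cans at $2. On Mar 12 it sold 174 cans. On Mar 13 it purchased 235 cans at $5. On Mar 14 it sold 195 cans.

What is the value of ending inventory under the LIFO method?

Mar 7, 333 sold [LIFO — newest first]: 143 @ $8 + 76 @ $9 + 114 @ $10 = $2,968
Mar 10, 375 sold [LIFO — newest first]: 342 @ $8 + 33 @ $7 = $2,967
Mar 12, 174 sold [LIFO — newest first]: 167 @ $2 + 7 @ $7 = $383
Mar 14, 195 sold [LIFO — newest first]: 195 @ $5 = $975
Total COGS = $2,968 + $2,967 + $383 + $975 = $7,293
Ending inventory: 144 @ $10 + 43 @ $7 + 40 @ $5 = $1,941

Ending inventory = $1,941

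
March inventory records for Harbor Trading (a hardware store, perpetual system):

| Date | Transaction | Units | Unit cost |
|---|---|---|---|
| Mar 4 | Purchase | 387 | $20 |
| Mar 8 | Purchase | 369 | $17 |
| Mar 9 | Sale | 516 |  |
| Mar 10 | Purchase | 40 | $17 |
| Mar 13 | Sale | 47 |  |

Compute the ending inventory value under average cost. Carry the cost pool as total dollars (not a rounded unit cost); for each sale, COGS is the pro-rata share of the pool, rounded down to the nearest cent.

Ending inventory = $4,267.72

After Mar 4: 387 on hand, pool $7,740.00 (≈ $20.0000 each)
After Mar 8: 756 on hand, pool $14,013.00 (≈ $18.5357 each)
Mar 9, sell 516: 516/756 × $14,013.00 → $9,564.42
After Mar 10: 280 on hand, pool $5,128.58 (≈ $18.3164 each)
Mar 13, sell 47: 47/280 × $5,128.58 → $860.86
Total COGS = $9,564.42 + $860.86 = $10,425.28
Ending inventory (cost pool remaining) = $4,267.72
Check: goods available $14,693.00 = COGS $10,425.28 + ending $4,267.72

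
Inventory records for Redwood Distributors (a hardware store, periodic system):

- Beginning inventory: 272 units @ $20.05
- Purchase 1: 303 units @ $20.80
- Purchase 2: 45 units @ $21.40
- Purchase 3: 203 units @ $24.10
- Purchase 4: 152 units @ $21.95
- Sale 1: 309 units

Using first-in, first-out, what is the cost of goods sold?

Sale 1 (309) [FIFO — oldest first]: 272 @ $20.05 + 37 @ $20.80 = $6,223.20
Ending inventory: 266 @ $20.80 + 45 @ $21.40 + 203 @ $24.10 + 152 @ $21.95 = $14,724.50
Check: goods available $20,947.70 = COGS $6,223.20 + ending $14,724.50

COGS = $6,223.20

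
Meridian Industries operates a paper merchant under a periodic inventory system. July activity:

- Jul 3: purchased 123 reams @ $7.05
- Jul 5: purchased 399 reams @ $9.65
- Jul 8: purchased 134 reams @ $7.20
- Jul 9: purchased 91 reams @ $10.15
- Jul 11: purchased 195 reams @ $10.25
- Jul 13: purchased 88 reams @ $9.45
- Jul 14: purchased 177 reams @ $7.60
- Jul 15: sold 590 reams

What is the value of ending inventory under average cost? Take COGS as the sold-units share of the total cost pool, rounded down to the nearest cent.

Jul 15, sell 590: 590/1207 × $10,781.50 → $5,270.16
Ending inventory (cost pool remaining) = $5,511.34
Check: goods available $10,781.50 = COGS $5,270.16 + ending $5,511.34

Ending inventory = $5,511.34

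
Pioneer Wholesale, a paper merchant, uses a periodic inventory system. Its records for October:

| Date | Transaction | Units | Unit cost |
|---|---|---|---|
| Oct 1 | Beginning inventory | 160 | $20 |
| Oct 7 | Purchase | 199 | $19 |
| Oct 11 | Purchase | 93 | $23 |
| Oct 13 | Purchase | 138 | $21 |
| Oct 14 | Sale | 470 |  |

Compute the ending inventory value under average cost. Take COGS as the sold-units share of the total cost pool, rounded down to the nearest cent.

Ending inventory = $2,444.34

Oct 14, sell 470: 470/590 × $12,018.00 → $9,573.66
Ending inventory (cost pool remaining) = $2,444.34
Check: goods available $12,018.00 = COGS $9,573.66 + ending $2,444.34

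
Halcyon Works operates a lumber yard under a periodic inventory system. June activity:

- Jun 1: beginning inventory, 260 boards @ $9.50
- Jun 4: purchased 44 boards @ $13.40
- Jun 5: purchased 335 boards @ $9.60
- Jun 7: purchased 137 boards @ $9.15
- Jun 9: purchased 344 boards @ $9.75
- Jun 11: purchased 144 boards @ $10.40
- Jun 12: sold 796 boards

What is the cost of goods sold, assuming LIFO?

COGS = $7,746.75

Jun 12, 796 sold [LIFO — newest first]: 144 @ $10.40 + 344 @ $9.75 + 137 @ $9.15 + 171 @ $9.60 = $7,746.75
Ending inventory: 260 @ $9.50 + 44 @ $13.40 + 164 @ $9.60 = $4,634.00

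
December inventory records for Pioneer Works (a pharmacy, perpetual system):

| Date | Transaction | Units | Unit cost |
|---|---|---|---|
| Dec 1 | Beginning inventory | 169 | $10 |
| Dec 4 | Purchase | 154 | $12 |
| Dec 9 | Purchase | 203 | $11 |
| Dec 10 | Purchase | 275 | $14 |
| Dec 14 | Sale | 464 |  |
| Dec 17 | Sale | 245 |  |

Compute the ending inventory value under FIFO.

Dec 14, 464 sold [FIFO — oldest first]: 169 @ $10 + 154 @ $12 + 141 @ $11 = $5,089
Dec 17, 245 sold [FIFO — oldest first]: 62 @ $11 + 183 @ $14 = $3,244
Total COGS = $5,089 + $3,244 = $8,333
Ending inventory: 92 @ $14 = $1,288

Ending inventory = $1,288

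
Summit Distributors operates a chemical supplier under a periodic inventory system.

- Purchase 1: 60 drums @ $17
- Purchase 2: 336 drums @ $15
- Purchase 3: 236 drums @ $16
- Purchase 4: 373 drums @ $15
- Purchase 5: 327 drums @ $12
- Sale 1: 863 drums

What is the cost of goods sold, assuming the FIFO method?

COGS = $13,301

Sale 1 (863) [FIFO — oldest first]: 60 @ $17 + 336 @ $15 + 236 @ $16 + 231 @ $15 = $13,301
Ending inventory: 142 @ $15 + 327 @ $12 = $6,054
Check: goods available $19,355 = COGS $13,301 + ending $6,054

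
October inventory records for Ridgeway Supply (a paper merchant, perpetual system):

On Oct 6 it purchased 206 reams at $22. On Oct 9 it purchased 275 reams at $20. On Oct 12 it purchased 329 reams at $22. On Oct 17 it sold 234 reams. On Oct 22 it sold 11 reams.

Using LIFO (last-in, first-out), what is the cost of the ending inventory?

Ending inventory = $11,880

Oct 17, 234 sold [LIFO — newest first]: 234 @ $22 = $5,148
Oct 22, 11 sold [LIFO — newest first]: 11 @ $22 = $242
Total COGS = $5,148 + $242 = $5,390
Ending inventory: 206 @ $22 + 275 @ $20 + 84 @ $22 = $11,880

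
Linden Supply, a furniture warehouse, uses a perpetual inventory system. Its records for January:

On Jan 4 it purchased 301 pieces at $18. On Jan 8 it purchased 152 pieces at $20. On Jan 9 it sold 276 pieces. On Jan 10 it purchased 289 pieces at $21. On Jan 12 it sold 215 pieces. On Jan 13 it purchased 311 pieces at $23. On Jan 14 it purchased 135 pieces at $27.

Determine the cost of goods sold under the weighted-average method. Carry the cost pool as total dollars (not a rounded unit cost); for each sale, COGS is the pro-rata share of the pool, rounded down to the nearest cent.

COGS = $9,478.02

After Jan 4: 301 on hand, pool $5,418.00 (≈ $18.0000 each)
After Jan 8: 453 on hand, pool $8,458.00 (≈ $18.6711 each)
Jan 9, sell 276: 276/453 × $8,458.00 → $5,153.21
After Jan 10: 466 on hand, pool $9,373.79 (≈ $20.1154 each)
Jan 12, sell 215: 215/466 × $9,373.79 → $4,324.81
After Jan 13: 562 on hand, pool $12,201.98 (≈ $21.7117 each)
After Jan 14: 697 on hand, pool $15,846.98 (≈ $22.7360 each)
Total COGS = $5,153.21 + $4,324.81 = $9,478.02
Ending inventory (cost pool remaining) = $15,846.98
Check: goods available $25,325.00 = COGS $9,478.02 + ending $15,846.98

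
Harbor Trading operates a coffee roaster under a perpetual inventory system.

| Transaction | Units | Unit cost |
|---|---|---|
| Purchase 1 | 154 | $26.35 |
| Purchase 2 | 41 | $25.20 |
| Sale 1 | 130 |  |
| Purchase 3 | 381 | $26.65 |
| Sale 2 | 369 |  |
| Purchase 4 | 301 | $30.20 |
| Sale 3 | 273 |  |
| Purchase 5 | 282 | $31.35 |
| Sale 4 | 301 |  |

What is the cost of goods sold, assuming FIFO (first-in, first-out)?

COGS = $30,479.55

Sale 1 (130) [FIFO — oldest first]: 130 @ $26.35 = $3,425.50
Sale 2 (369) [FIFO — oldest first]: 24 @ $26.35 + 41 @ $25.20 + 304 @ $26.65 = $9,767.20
Sale 3 (273) [FIFO — oldest first]: 77 @ $26.65 + 196 @ $30.20 = $7,971.25
Sale 4 (301) [FIFO — oldest first]: 105 @ $30.20 + 196 @ $31.35 = $9,315.60
Total COGS = $3,425.50 + $9,767.20 + $7,971.25 + $9,315.60 = $30,479.55
Ending inventory: 86 @ $31.35 = $2,696.10
Check: goods available $33,175.65 = COGS $30,479.55 + ending $2,696.10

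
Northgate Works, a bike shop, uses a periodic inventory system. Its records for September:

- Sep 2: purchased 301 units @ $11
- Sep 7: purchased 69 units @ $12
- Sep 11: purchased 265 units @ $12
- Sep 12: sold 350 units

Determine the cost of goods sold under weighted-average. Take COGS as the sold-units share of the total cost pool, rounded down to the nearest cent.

Sep 12, sell 350: 350/635 × $7,319.00 → $4,034.09
Ending inventory (cost pool remaining) = $3,284.91
Check: goods available $7,319.00 = COGS $4,034.09 + ending $3,284.91

COGS = $4,034.09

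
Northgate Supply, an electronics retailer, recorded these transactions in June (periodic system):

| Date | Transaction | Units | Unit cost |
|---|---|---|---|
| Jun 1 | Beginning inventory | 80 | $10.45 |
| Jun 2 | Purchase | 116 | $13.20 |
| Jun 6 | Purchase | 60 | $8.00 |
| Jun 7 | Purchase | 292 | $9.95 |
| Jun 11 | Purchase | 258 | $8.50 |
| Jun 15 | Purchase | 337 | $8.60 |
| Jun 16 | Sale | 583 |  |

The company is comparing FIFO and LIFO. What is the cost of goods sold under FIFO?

COGS = $6,050.10

FIFO COGS: 80 @ $10.45 + 116 @ $13.20 + 60 @ $8.00 + 292 @ $9.95 + 35 @ $8.50 = $6,050.10
LIFO COGS: 337 @ $8.60 + 246 @ $8.50 = $4,989.20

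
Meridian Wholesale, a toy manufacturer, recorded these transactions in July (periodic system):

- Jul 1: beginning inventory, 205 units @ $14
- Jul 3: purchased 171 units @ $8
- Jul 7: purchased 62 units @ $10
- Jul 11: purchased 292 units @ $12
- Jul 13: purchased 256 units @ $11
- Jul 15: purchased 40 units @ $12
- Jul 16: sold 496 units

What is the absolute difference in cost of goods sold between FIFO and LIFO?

FIFO COGS: 205 @ $14 + 171 @ $8 + 62 @ $10 + 58 @ $12 = $5,554
LIFO COGS: 40 @ $12 + 256 @ $11 + 200 @ $12 = $5,696
Difference = |$5,554 − $5,696| = $142

$142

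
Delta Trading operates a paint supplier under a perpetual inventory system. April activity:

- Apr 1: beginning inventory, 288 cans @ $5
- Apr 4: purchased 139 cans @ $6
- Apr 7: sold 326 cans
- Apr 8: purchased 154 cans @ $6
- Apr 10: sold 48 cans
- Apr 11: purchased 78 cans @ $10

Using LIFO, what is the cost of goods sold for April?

Apr 7, 326 sold [LIFO — newest first]: 139 @ $6 + 187 @ $5 = $1,769
Apr 10, 48 sold [LIFO — newest first]: 48 @ $6 = $288
Total COGS = $1,769 + $288 = $2,057
Ending inventory: 101 @ $5 + 106 @ $6 + 78 @ $10 = $1,921
Check: goods available $3,978 = COGS $2,057 + ending $1,921

COGS = $2,057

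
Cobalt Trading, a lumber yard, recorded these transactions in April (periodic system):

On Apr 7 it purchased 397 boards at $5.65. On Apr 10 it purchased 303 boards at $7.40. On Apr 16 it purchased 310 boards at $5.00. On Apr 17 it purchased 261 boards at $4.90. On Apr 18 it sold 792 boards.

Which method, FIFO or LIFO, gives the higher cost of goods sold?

FIFO COGS: 397 @ $5.65 + 303 @ $7.40 + 92 @ $5.00 = $4,945.25
LIFO COGS: 261 @ $4.90 + 310 @ $5.00 + 221 @ $7.40 = $4,464.30

FIFO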